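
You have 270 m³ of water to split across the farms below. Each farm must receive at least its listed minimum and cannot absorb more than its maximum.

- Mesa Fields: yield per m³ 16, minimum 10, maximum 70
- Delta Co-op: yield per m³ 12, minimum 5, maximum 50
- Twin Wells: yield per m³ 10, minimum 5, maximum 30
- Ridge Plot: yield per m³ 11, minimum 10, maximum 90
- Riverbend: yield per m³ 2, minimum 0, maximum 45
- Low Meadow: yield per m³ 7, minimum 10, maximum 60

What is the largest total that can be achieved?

Meeting every minimum uses 10+5+5+10+0+10 = 40 m³, leaving 230.
Rank by yield per m³: Mesa Fields 16 > Delta Co-op 12 > Ridge Plot 11 > Twin Wells 10 > Low Meadow 7 > Riverbend 2.
Mesa Fields: +60 to 70 (cap) → 170 left.
Delta Co-op: +45 to 50 (cap) → 125 left.
Ridge Plot: +80 to 90 (cap) → 45 left.
Twin Wells takes 25 more to reach its cap of 30 → 20 left.
Low Meadow: +20 (room for 50) → 30. Pool exhausted.
Total = 16×70 + 12×50 + 10×30 + 11×90 + 7×30 = 3220.

3220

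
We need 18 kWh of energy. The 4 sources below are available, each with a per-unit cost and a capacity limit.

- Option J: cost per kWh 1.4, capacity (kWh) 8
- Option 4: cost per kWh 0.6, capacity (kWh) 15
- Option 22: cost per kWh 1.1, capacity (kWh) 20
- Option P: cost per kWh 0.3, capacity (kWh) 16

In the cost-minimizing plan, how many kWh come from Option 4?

2

Fill from the cheapest source first.
Option P at 0.3: take all 16 kWh → 2 still needed.
Take 2 from Option 4 at 0.6 to finish.
Option 22, Option J: unused.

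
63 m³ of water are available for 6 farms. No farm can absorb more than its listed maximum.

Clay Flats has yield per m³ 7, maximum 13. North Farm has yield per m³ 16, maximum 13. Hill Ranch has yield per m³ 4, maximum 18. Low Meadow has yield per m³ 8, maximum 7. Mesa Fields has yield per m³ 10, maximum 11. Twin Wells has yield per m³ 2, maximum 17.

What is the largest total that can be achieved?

Highest yield per m³ first: North Farm 16 > Mesa Fields 10 > Low Meadow 8 > Clay Flats 7 > Hill Ranch 4 > Twin Wells 2.
Give North Farm 13 to hit its cap of 13 — 50 left.
Mesa Fields takes 11 to reach its cap of 11 — 39 left.
Give Low Meadow 7 to hit its cap of 7 — 32 left.
Clay Flats takes 13 to reach its cap of 13 — 19 left.
Hill Ranch: +18 to 18 (cap) — 1 left.
Twin Wells has room for 17 but only 1 remain, so it gets 1.
Total = 7×13 + 16×13 + 4×18 + 8×7 + 10×11 + 2×1 = 539.

539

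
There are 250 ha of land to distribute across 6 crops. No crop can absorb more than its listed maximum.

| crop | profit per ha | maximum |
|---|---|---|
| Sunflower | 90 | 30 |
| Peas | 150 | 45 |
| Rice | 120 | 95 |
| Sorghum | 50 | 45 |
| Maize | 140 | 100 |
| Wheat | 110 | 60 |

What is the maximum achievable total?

Highest profit per ha first: Peas 150 > Maize 140 > Rice 120 > Wheat 110 > Sunflower 90 > Sorghum 50.
Peas: +45 to 45 (cap) ; 205 left.
Maize takes 100 to reach its cap of 100 ; 105 left.
Give Rice 95 to hit its cap of 95 ; 10 left.
Only 10 left; Wheat takes them to reach 10.
Total = 150×45 + 120×95 + 140×100 + 110×10 = 33250.

33250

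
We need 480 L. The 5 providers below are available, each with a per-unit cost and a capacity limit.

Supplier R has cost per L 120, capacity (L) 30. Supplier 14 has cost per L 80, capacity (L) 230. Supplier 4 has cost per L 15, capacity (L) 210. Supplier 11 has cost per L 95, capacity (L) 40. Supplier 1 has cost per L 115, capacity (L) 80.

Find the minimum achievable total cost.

Use providers in increasing cost order.
Take 210 from Supplier 4 at 15 ; need 270 more.
Supplier 14 at 80: take all 230 L ; 40 still needed.
Supplier 11 (95): use full 40 ; 0 L to go.
Supplier 1, Supplier R: unused.
Cost = 210×15 + 230×80 + 40×95 = 25350.

25350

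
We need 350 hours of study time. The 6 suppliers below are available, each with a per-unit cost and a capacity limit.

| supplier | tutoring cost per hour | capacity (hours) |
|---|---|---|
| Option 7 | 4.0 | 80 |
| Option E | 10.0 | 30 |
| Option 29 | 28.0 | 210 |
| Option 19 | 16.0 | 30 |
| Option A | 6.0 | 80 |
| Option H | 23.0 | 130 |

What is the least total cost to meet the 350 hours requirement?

4570

Fill from the cheapest supplier first.
Take 80 from Option 7 at 4.0 ; need 270 more.
Take 80 from Option A at 6.0 ; need 190 more.
Option E at 10.0: take all 30 hours ; 160 still needed.
Option 19 (16.0): use full 30 ; 130 hours to go.
Option H at 23.0: take all 130 hours ; 0 still needed.
Option 29: unused.
Cost = 80×4.0 + 80×6.0 + 30×10.0 + 30×16.0 + 130×23.0 = 4570.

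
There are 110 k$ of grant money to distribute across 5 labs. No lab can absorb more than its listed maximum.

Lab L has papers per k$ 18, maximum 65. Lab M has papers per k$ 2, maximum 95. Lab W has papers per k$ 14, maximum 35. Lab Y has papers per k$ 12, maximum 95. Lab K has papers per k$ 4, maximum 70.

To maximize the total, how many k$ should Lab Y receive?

10

Highest papers per k$ first: Lab L 18 > Lab W 14 > Lab Y 12 > Lab K 4 > Lab M 2.
Lab L: +65 to 65 (cap) — 45 left.
Give Lab W 35 to hit its cap of 35 — 10 left.
Lab Y has room for 95 but only 10 remain, so it gets 10.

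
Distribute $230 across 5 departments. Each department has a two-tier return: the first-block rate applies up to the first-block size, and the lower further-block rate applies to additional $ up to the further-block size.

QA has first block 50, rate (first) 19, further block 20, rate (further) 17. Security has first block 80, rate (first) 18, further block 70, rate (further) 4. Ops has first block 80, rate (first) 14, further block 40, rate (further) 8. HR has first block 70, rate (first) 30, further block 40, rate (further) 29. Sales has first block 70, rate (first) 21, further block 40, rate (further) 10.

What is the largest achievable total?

5680

Rank every tier by rate: HR/tier1 30 > HR/tier2 29 > Sales/tier1 21 > QA/tier1 19 > Security/tier1 18 > QA/tier2 17 > Ops/tier1 14 > Sales/tier2 10 > Ops/tier2 8 > Security/tier2 4.
HR tier1 at 30: fill all 70 → 160 left.
HR tier2 at 29: fill all 40 → 120 left.
Sales tier1 at 21: fill all 70 → 50 left.
Fill QA tier1 block (50 at 19) → 0 left.
Total = 30×70 + 29×40 + 21×70 + 19×50 = 5680.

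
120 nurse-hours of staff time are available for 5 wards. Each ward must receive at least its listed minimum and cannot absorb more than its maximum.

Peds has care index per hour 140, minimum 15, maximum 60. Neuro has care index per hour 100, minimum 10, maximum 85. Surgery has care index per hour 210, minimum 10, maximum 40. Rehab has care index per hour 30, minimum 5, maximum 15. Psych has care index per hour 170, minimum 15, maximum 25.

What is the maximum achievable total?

19400

Meeting every minimum uses 15+10+10+5+15 = 55 nurse-hours, leaving 65.
Order the wards by care index per hour: Surgery 210 > Psych 170 > Peds 140 > Neuro 100 > Rehab 30.
Surgery takes 30 more to reach its cap of 40 — 35 left.
Psych takes 10 more to reach its cap of 25 — 25 left.
Peds has room for 45 more but only 25 remain, so it gets 40.
Total = 140×40 + 100×10 + 210×40 + 30×5 + 170×25 = 19400.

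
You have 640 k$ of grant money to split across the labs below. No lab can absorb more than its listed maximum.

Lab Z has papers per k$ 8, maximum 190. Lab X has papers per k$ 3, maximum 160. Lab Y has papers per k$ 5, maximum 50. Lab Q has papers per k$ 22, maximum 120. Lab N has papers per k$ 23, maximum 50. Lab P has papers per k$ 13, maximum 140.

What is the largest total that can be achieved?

Rank by papers per k$: Lab N 23 > Lab Q 22 > Lab P 13 > Lab Z 8 > Lab Y 5 > Lab X 3.
Lab N: +50 to 50 (cap) — 590 left.
Lab Q: +120 to 120 (cap) — 470 left.
Give Lab P 140 to hit its cap of 140 — 330 left.
Lab Z takes 190 to reach its cap of 190 — 140 left.
Lab Y: +50 to 50 (cap) — 90 left.
Lab X has room for 160 but only 90 remain, so it gets 90.
Total = 8×190 + 3×90 + 5×50 + 22×120 + 23×50 + 13×140 = 7650.

7650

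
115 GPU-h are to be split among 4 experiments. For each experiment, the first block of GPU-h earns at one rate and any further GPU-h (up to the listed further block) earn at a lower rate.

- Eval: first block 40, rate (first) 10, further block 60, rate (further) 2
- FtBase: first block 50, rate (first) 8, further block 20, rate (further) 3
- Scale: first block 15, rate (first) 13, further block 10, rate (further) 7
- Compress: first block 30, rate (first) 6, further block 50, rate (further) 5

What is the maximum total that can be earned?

Treat each block as its own option and order by rate: Scale/T1 13 > Eval/T1 10 > FtBase/T1 8 > Scale/T2 7 > Compress/T1 6 > Compress/T2 5 > FtBase/T2 3 > Eval/T2 2.
Scale/T1 (13): +15 → 100 left.
Eval T1 at 10: fill all 40 → 60 left.
Fill FtBase T1 block (50 at 8) → 10 left.
Scale/T2 (7): +10 → 0 left.
Total = 13×15 + 10×40 + 8×50 + 7×10 = 1065.

1065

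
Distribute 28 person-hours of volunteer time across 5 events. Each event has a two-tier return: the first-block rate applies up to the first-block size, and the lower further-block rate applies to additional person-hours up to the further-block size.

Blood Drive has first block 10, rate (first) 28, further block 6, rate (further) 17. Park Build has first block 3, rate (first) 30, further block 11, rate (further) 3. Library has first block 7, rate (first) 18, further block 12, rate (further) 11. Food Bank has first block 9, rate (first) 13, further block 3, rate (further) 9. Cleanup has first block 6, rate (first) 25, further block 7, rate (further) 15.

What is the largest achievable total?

680

Treat each block as its own option and order by rate: Park Build/first 30 > Blood Drive/first 28 > Cleanup/first 25 > Library/first 18 > Blood Drive/second 17 > Cleanup/second 15 > Food Bank/first 13 > Library/second 11 > Food Bank/second 9 > Park Build/second 3.
Fill Park Build first block (3 at 30) ; 25 left.
Blood Drive first at 28: fill all 10 ; 15 left.
Fill Cleanup first block (6 at 25) ; 9 left.
Library first at 18: fill all 7 ; 2 left.
2 remain; put them into Blood Drive second at 17.
Total = 30×3 + 28×10 + 25×6 + 18×7 + 17×2 = 680.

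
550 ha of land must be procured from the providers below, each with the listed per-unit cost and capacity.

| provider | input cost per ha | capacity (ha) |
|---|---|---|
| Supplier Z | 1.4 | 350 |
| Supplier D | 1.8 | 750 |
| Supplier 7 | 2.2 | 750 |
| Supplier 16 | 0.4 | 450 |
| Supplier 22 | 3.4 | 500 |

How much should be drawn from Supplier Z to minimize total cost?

Fill from the cheapest provider first.
Take 450 from Supplier 16 at 0.4 → need 100 more.
Supplier Z at 1.4: take 100 of its 350 → requirement met.
Supplier D, Supplier 7, Supplier 22: unused.

100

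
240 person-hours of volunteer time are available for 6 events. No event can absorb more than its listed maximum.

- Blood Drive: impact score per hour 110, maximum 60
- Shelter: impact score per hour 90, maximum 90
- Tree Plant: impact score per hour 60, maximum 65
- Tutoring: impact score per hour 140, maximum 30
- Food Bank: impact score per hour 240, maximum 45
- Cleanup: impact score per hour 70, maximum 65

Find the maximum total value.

Rank by impact score per hour: Food Bank 240 > Tutoring 140 > Blood Drive 110 > Shelter 90 > Cleanup 70 > Tree Plant 60.
Food Bank takes 45 to reach its cap of 45 → 195 left.
Give Tutoring 30 to hit its cap of 30 → 165 left.
Blood Drive: +60 to 60 (cap) → 105 left.
Shelter: +90 to 90 (cap) → 15 left.
Cleanup: +15 (room for 65) → 15. Pool exhausted.
Total = 110×60 + 90×90 + 140×30 + 240×45 + 70×15 = 30750.

30750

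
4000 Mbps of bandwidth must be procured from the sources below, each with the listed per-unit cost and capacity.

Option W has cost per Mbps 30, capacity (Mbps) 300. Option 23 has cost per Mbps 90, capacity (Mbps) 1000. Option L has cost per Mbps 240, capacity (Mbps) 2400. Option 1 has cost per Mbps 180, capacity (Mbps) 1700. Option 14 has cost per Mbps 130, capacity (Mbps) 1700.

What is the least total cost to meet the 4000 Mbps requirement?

Cheapest first:
Option W (30): use full 300 → 3700 Mbps to go.
Take 1000 from Option 23 at 90 → need 2700 more.
Take 1700 from Option 14 at 130 → need 1000 more.
Option 1 at 180: take 1000 of its 1700 → requirement met.
Option L: unused.
Cost = 300×30 + 1000×90 + 1700×130 + 1000×180 = 500000.

500000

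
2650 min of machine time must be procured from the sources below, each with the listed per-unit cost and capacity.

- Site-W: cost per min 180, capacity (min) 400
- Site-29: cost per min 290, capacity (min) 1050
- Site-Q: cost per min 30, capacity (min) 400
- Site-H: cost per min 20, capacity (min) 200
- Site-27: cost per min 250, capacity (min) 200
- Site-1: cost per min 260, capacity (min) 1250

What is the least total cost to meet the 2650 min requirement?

Fill from the cheapest source first.
Take 200 from Site-H at 20 — need 2450 more.
Site-Q at 30: take all 400 min — 2050 still needed.
Take 400 from Site-W at 180 — need 1650 more.
Site-27 (250): use full 200 — 1450 min to go.
Take 1250 from Site-1 at 260 — need 200 more.
Take 200 from Site-29 at 290 to finish.
Cost = 200×20 + 400×30 + 400×180 + 200×250 + 1250×260 + 200×290 = 521000.

521000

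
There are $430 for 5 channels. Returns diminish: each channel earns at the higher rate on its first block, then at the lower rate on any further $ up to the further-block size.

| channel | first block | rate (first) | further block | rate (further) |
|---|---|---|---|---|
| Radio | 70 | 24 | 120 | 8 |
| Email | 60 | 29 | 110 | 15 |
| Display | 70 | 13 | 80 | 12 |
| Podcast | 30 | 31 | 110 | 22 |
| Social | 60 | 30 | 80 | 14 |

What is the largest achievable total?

10070

Rank every tier by rate: Podcast/T1 31 > Social/T1 30 > Email/T1 29 > Radio/T1 24 > Podcast/T2 22 > Email/T2 15 > Social/T2 14 > Display/T1 13 > Display/T2 12 > Radio/T2 8.
Fill Podcast T1 block (30 at 31) ; 400 left.
Social T1 at 30: fill all 60 ; 340 left.
Fill Email T1 block (60 at 29) ; 280 left.
Fill Radio T1 block (70 at 24) ; 210 left.
Podcast/T2 (22): +110 ; 100 left.
100 remain; put them into Email T2 at 15.
Total = 31×30 + 30×60 + 29×60 + 24×70 + 22×110 + 15×100 = 10070.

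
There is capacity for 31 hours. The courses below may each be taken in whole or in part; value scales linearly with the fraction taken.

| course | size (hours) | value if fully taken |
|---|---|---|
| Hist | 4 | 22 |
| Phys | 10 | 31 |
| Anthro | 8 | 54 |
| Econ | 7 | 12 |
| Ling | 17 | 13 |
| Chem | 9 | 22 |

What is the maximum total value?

Best value per unit of size first: Anthro 54/8≈6.75, Hist 22/4≈5.5, Phys 31/10≈3.1, Chem 22/9≈2.44, Econ 12/7≈1.71, Ling 13/17≈0.765.
Anthro: take in full, 8 hours for value 54 — 23 left.
All 4 hours of Hist fit (value 22) — 19 remain.
Phys: take in full, 10 hours for value 31 — 9 left.
Take all of Chem (9 hours, value 22) — 0 hours left.
Total value = 129.

129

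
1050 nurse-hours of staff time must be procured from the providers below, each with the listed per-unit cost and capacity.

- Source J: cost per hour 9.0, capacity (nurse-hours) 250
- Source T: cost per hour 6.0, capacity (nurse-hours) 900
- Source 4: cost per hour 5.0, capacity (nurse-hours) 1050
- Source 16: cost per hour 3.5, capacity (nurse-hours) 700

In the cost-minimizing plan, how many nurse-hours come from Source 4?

Cheapest first:
Source 16 (3.5): use full 700 — 350 nurse-hours to go.
Take 350 from Source 4 at 5.0 to finish.
Source T, Source J: unused.

350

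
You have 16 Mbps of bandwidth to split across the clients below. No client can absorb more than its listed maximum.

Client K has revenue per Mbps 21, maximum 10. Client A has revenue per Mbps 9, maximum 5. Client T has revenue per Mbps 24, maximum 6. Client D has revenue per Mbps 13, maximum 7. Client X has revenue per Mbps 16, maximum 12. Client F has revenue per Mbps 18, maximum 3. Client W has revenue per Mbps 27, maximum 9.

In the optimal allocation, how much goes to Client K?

1

Order the clients by revenue per Mbps: Client W 27 > Client T 24 > Client K 21 > Client F 18 > Client X 16 > Client D 13 > Client A 9.
Client W takes 9 to reach its cap of 9 — 7 left.
Client T: +6 to 6 (cap) — 1 left.
Client K: +1 (room for 10) → 1. Pool exhausted.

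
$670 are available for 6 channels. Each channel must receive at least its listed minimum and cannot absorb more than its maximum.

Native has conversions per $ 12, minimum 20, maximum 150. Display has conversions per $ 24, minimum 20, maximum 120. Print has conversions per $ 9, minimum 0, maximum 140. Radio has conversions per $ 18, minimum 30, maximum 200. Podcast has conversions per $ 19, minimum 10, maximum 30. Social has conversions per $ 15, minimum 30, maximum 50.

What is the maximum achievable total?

Meeting every minimum uses 20+20+0+30+10+30 = 110 $, leaving 560.
Highest conversions per $ first: Display 24 > Podcast 19 > Radio 18 > Social 15 > Native 12 > Print 9.
Display: +100 to 120 (cap) ; 460 left.
Podcast takes 20 more to reach its cap of 30 ; 440 left.
Give Radio 170 more to hit its cap of 200 ; 270 left.
Give Social 20 more to hit its cap of 50 ; 250 left.
Native takes 130 more to reach its cap of 150 ; 120 left.
Only 120 left; Print takes them to reach 120.
Total = 12×150 + 24×120 + 9×120 + 18×200 + 19×30 + 15×50 = 10680.

10680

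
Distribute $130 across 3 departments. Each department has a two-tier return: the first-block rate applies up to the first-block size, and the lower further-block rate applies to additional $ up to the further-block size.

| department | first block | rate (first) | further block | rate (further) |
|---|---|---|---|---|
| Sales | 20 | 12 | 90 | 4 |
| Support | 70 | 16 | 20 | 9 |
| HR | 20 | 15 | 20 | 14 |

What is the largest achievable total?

Order all 6 blocks by rate: Support/tier1 16 > HR/tier1 15 > HR/tier2 14 > Sales/tier1 12 > Support/tier2 9 > Sales/tier2 4.
Fill Support tier1 block (70 at 16) ; 60 left.
HR/tier1 (15): +20 ; 40 left.
HR/tier2 (14): +20 ; 20 left.
Sales tier1 at 12: fill all 20 ; 0 left.
Total = 16×70 + 15×20 + 14×20 + 12×20 = 1940.

1940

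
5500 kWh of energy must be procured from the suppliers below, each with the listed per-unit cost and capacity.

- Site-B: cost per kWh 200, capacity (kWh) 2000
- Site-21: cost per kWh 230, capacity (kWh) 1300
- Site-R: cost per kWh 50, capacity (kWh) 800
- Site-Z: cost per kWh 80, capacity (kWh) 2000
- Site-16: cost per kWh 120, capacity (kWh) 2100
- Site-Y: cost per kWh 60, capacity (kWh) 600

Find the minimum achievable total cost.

488000

Use suppliers in increasing cost order.
Site-R at 50: take all 800 kWh — 4700 still needed.
Site-Y (60): use full 600 — 4100 kWh to go.
Site-Z at 80: take all 2000 kWh — 2100 still needed.
Site-16 (120): use full 2100 — 0 kWh to go.
Site-B, Site-21: unused.
Cost = 800×50 + 600×60 + 2000×80 + 2100×120 = 488000.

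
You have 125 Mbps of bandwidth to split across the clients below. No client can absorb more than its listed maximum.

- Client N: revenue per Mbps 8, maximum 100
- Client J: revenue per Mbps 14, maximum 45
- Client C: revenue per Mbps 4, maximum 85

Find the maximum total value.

1270

Order the clients by revenue per Mbps: Client J 14 > Client N 8 > Client C 4.
Client J takes 45 to reach its cap of 45 ; 80 left.
Client N has room for 100 but only 80 remain, so it gets 80.
Total = 8×80 + 14×45 = 1270.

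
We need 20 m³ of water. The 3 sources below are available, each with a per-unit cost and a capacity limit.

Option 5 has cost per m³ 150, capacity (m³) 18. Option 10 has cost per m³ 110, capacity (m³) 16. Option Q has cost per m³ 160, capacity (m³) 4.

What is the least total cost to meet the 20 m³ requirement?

Fill from the cheapest source first.
Option 10 (110): use full 16 → 4 m³ to go.
Take 4 from Option 5 at 150 to finish.
Option Q: unused.
Cost = 16×110 + 4×150 = 2360.

2360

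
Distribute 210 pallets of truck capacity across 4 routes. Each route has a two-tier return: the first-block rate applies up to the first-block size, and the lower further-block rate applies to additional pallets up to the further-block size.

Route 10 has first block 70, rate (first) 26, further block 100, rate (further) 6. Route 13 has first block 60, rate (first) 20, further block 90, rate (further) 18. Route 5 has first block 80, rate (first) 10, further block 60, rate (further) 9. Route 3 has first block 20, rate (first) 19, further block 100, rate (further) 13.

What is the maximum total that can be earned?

Rank every tier by rate: Route 10/tier1 26 > Route 13/tier1 20 > Route 3/tier1 19 > Route 13/tier2 18 > Route 3/tier2 13 > Route 5/tier1 10 > Route 5/tier2 9 > Route 10/tier2 6.
Route 10 tier1 at 26: fill all 70 → 140 left.
Route 13 tier1 at 20: fill all 60 → 80 left.
Route 3/tier1 (19): +20 → 60 left.
60 remain; put them into Route 13 tier2 at 18.
Total = 26×70 + 20×60 + 19×20 + 18×60 = 4480.

4480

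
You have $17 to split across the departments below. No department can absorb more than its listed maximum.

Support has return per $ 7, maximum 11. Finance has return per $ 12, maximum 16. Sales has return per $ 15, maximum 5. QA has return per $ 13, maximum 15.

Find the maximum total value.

231

Order the departments by return per $: Sales 15 > QA 13 > Finance 12 > Support 7.
Sales takes 5 to reach its cap of 5 → 12 left.
QA: +12 (room for 15) → 12. Pool exhausted.
Total = 15×5 + 13×12 = 231.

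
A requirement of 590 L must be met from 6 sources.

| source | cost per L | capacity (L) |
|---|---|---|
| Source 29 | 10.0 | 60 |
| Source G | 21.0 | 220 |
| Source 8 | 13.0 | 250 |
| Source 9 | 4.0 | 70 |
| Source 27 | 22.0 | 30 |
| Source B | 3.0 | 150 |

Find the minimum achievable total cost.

5840

Fill from the cheapest source first.
Source B (3.0): use full 150 — 440 L to go.
Source 9 (4.0): use full 70 — 370 L to go.
Source 29 at 10.0: take all 60 L — 310 still needed.
Source 8 at 13.0: take all 250 L — 60 still needed.
Source G (21.0): take the remaining 60 — done.
Source 27: unused.
Cost = 150×3.0 + 70×4.0 + 60×10.0 + 250×13.0 + 60×21.0 = 5840.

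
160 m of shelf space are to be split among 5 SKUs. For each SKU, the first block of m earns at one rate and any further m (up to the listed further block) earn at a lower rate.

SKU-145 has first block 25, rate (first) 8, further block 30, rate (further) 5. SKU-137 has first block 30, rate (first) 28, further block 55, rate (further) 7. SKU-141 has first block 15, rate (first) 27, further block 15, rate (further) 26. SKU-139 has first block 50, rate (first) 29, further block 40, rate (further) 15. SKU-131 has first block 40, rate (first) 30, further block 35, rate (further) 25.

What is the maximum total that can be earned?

4535

Order all 10 blocks by rate: SKU-131/T1 30 > SKU-139/T1 29 > SKU-137/T1 28 > SKU-141/T1 27 > SKU-141/T2 26 > SKU-131/T2 25 > SKU-139/T2 15 > SKU-145/T1 8 > SKU-137/T2 7 > SKU-145/T2 5.
SKU-131 T1 at 30: fill all 40 → 120 left.
SKU-139 T1 at 29: fill all 50 → 70 left.
SKU-137/T1 (28): +30 → 40 left.
SKU-141 T1 at 27: fill all 15 → 25 left.
SKU-141/T2 (26): +15 → 10 left.
10 remain; put them into SKU-131 T2 at 25.
Total = 30×40 + 29×50 + 28×30 + 27×15 + 26×15 + 25×10 = 4535.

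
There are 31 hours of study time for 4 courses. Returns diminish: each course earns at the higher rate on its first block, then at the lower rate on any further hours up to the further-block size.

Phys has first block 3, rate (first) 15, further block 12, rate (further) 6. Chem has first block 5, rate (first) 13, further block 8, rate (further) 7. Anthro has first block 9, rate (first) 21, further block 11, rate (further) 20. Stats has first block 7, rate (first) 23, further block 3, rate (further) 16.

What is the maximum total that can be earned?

633

Order all 8 blocks by rate: Stats/T1 23 > Anthro/T1 21 > Anthro/T2 20 > Stats/T2 16 > Phys/T1 15 > Chem/T1 13 > Chem/T2 7 > Phys/T2 6.
Stats T1 at 23: fill all 7 → 24 left.
Anthro/T1 (21): +9 → 15 left.
Anthro/T2 (20): +11 → 4 left.
Stats/T2 (16): +3 → 1 left.
Phys T1 at 15: only 1 left, fill 1.
Total = 23×7 + 21×9 + 20×11 + 16×3 + 15×1 = 633.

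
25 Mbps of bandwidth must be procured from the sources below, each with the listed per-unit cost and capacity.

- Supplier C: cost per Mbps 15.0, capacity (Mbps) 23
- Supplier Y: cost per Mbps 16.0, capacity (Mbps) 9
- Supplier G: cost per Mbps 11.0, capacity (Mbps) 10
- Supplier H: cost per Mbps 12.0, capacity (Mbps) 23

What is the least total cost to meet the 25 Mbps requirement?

Cheapest first:
Supplier G at 11.0: take all 10 Mbps — 15 still needed.
Supplier H at 12.0: take 15 of its 23 — requirement met.
Supplier C, Supplier Y: unused.
Cost = 10×11.0 + 15×12.0 = 290.

290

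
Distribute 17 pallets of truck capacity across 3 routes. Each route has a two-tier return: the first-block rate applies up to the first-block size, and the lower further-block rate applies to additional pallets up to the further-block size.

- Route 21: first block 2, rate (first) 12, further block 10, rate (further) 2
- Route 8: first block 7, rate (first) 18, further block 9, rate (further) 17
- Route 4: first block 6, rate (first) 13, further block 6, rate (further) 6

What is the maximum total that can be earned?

Treat each block as its own option and order by rate: Route 8/first 18 > Route 8/second 17 > Route 4/first 13 > Route 21/first 12 > Route 4/second 6 > Route 21/second 2.
Fill Route 8 first block (7 at 18) → 10 left.
Route 8/second (17): +9 → 1 left.
1 remain; put them into Route 4 first at 13.
Total = 18×7 + 17×9 + 13×1 = 292.

292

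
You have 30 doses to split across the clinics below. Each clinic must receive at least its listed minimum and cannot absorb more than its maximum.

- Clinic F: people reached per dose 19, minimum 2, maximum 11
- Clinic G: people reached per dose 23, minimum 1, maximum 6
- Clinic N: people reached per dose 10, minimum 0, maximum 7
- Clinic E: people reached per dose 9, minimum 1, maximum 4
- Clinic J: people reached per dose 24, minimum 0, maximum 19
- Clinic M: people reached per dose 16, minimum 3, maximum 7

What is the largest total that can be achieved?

Meeting every minimum uses 2+1+0+1+0+3 = 7 doses, leaving 23.
Order the clinics by people reached per dose: Clinic J 24 > Clinic G 23 > Clinic F 19 > Clinic M 16 > Clinic N 10 > Clinic E 9.
Clinic J takes 19 more to reach its cap of 19 — 4 left.
Only 4 left; Clinic G takes them to reach 5.
Total = 19×2 + 23×5 + 9×1 + 24×19 + 16×3 = 666.

666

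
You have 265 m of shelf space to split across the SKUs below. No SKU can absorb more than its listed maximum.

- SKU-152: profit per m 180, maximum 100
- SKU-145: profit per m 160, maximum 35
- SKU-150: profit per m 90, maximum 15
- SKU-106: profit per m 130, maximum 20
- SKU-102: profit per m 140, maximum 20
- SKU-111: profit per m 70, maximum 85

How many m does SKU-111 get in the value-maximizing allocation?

Order the SKUs by profit per m: SKU-152 180 > SKU-145 160 > SKU-102 140 > SKU-106 130 > SKU-150 90 > SKU-111 70.
SKU-152: +100 to 100 (cap) → 165 left.
SKU-145 takes 35 to reach its cap of 35 → 130 left.
SKU-102 takes 20 to reach its cap of 20 → 110 left.
SKU-106: +20 to 20 (cap) → 90 left.
SKU-150 takes 15 to reach its cap of 15 → 75 left.
SKU-111: +75 (room for 85) → 75. Pool exhausted.

75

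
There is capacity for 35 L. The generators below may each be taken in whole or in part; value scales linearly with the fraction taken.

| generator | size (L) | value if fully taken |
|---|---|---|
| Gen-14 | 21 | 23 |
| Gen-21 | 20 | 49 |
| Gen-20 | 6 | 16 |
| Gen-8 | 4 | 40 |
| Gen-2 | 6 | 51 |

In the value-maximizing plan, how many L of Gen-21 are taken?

19

Rank by value-to-size ratio: Gen-8 40/4≈10, Gen-2 51/6≈8.5, Gen-20 16/6≈2.67, Gen-21 49/20≈2.45, Gen-14 23/21≈1.1.
Take all of Gen-8 (4 L, value 40) — 31 L left.
All 6 L of Gen-2 fit (value 51) — 25 remain.
Gen-20: take in full, 6 L for value 16 — 19 left.
Only 19 L remain; take 19/20 of Gen-21 for value 49×19/20 = 46.55.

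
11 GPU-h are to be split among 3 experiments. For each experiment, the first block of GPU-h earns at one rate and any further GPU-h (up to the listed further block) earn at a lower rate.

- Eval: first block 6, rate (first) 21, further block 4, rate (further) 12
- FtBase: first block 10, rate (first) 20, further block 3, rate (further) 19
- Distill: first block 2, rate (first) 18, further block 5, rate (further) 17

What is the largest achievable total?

Rank every tier by rate: Eval/tier1 21 > FtBase/tier1 20 > FtBase/tier2 19 > Distill/tier1 18 > Distill/tier2 17 > Eval/tier2 12.
Fill Eval tier1 block (6 at 21) → 5 left.
5 remain; put them into FtBase tier1 at 20.
Total = 21×6 + 20×5 = 226.

226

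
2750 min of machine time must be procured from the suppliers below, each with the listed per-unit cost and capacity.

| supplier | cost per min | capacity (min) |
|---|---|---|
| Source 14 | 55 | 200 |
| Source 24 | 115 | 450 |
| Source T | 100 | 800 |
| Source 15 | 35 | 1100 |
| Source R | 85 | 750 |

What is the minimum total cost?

183250

Cheapest first:
Take 1100 from Source 15 at 35 → need 1650 more.
Source 14 (55): use full 200 → 1450 min to go.
Source R at 85: take all 750 min → 700 still needed.
Source T at 100: take 700 of its 800 → requirement met.
Source 24: unused.
Cost = 1100×35 + 200×55 + 750×85 + 700×100 = 183250.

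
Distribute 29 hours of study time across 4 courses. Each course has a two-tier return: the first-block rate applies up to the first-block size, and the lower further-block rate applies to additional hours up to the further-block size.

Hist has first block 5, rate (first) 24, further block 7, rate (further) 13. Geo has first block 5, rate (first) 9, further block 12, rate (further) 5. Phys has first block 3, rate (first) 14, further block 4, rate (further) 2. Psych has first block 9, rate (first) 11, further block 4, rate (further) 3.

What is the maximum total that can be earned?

Order all 8 blocks by rate: Hist/tier1 24 > Phys/tier1 14 > Hist/tier2 13 > Psych/tier1 11 > Geo/tier1 9 > Geo/tier2 5 > Psych/tier2 3 > Phys/tier2 2.
Fill Hist tier1 block (5 at 24) → 24 left.
Phys tier1 at 14: fill all 3 → 21 left.
Hist/tier2 (13): +7 → 14 left.
Psych tier1 at 11: fill all 9 → 5 left.
Fill Geo tier1 block (5 at 9) → 0 left.
Total = 24×5 + 14×3 + 13×7 + 11×9 + 9×5 = 397.

397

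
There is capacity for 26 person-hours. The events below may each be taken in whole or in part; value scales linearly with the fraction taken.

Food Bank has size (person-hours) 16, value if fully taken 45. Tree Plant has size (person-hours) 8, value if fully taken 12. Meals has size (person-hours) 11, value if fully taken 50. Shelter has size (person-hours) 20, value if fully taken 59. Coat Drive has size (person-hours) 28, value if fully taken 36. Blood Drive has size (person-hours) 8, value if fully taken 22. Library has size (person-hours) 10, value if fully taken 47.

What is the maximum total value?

111.75

Best value per unit of size first: Library 47/10≈4.7, Meals 50/11≈4.55, Shelter 59/20≈2.95, Food Bank 45/16≈2.81, Blood Drive 22/8≈2.75, Tree Plant 12/8≈1.5, Coat Drive 36/28≈1.29.
Library: take in full, 10 person-hours for value 47 ; 16 left.
Meals: take in full, 11 person-hours for value 50 ; 5 left.
5 person-hours left: a 5/20 share of Shelter gives 59×5/20 = 14.75.
Total value = 111.75.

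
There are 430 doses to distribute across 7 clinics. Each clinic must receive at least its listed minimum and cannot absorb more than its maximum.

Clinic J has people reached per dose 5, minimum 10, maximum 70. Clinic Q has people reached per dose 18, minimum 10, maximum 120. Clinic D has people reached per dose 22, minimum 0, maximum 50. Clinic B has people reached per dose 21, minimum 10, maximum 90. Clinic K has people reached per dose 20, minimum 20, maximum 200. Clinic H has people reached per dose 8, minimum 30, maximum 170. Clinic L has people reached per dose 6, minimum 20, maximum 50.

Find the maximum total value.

Meeting every minimum uses 10+10+0+10+20+30+20 = 100 doses, leaving 330.
Highest people reached per dose first: Clinic D 22 > Clinic B 21 > Clinic K 20 > Clinic Q 18 > Clinic H 8 > Clinic L 6 > Clinic J 5.
Clinic D: +50 to 50 (cap) → 280 left.
Clinic B: +80 to 90 (cap) → 200 left.
Clinic K takes 180 more to reach its cap of 200 → 20 left.
Clinic Q: +20 (room for 110) → 30. Pool exhausted.
Total = 5×10 + 18×30 + 22×50 + 21×90 + 20×200 + 8×30 + 6×20 = 7940.

7940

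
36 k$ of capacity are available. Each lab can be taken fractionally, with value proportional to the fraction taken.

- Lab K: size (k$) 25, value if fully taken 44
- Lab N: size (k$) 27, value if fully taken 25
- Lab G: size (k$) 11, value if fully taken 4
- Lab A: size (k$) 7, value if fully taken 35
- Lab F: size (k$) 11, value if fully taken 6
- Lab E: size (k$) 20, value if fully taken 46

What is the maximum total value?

Best value per unit of size first: Lab A 35/7≈5, Lab E 46/20≈2.3, Lab K 44/25≈1.76, Lab N 25/27≈0.926, Lab F 6/11≈0.545, Lab G 4/11≈0.364.
Take all of Lab A (7 k$, value 35) — 29 k$ left.
All 20 k$ of Lab E fit (value 46) — 9 remain.
Only 9 k$ remain; take 9/25 of Lab K for value 44×9/25 = 15.84.
Total value = 96.84.

96.84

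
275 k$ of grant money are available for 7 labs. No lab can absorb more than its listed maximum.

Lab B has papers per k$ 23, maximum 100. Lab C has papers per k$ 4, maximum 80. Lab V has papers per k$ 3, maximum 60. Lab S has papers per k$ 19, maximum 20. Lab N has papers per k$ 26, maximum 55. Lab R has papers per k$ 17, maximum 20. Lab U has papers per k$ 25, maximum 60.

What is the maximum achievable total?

Highest papers per k$ first: Lab N 26 > Lab U 25 > Lab B 23 > Lab S 19 > Lab R 17 > Lab C 4 > Lab V 3.
Lab N: +55 to 55 (cap) — 220 left.
Give Lab U 60 to hit its cap of 60 — 160 left.
Give Lab B 100 to hit its cap of 100 — 60 left.
Lab S: +20 to 20 (cap) — 40 left.
Lab R takes 20 to reach its cap of 20 — 20 left.
Only 20 left; Lab C takes them to reach 20.
Total = 23×100 + 4×20 + 19×20 + 26×55 + 17×20 + 25×60 = 6030.

6030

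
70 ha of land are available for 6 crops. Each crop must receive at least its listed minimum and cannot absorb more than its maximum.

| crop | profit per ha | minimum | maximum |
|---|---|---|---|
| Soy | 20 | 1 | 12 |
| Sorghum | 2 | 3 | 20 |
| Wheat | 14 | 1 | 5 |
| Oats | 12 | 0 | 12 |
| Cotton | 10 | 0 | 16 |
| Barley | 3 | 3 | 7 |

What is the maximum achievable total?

671

Meeting every minimum uses 1+3+1+0+0+3 = 8 ha, leaving 62.
Highest profit per ha first: Soy 20 > Wheat 14 > Oats 12 > Cotton 10 > Barley 3 > Sorghum 2.
Give Soy 11 more to hit its cap of 12 → 51 left.
Wheat: +4 to 5 (cap) → 47 left.
Oats: +12 to 12 (cap) → 35 left.
Cotton takes 16 more to reach its cap of 16 → 19 left.
Barley takes 4 more to reach its cap of 7 → 15 left.
Sorghum: +15 (room for 17) → 18. Pool exhausted.
Total = 20×12 + 2×18 + 14×5 + 12×12 + 10×16 + 3×7 = 671.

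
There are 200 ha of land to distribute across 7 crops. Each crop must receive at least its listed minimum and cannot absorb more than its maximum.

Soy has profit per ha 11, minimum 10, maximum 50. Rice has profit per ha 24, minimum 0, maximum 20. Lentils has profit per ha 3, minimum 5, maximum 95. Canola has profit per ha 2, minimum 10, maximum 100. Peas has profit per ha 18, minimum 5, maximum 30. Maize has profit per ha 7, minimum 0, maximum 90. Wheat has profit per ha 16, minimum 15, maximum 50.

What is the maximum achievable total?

Meeting every minimum uses 10+0+5+10+5+0+15 = 45 ha, leaving 155.
Rank by profit per ha: Rice 24 > Peas 18 > Wheat 16 > Soy 11 > Maize 7 > Lentils 3 > Canola 2.
Give Rice 20 more to hit its cap of 20 ; 135 left.
Give Peas 25 more to hit its cap of 30 ; 110 left.
Wheat takes 35 more to reach its cap of 50 ; 75 left.
Give Soy 40 more to hit its cap of 50 ; 35 left.
Maize has room for 90 more but only 35 remain, so it gets 35.
Total = 11×50 + 24×20 + 3×5 + 2×10 + 18×30 + 7×35 + 16×50 = 2650.

2650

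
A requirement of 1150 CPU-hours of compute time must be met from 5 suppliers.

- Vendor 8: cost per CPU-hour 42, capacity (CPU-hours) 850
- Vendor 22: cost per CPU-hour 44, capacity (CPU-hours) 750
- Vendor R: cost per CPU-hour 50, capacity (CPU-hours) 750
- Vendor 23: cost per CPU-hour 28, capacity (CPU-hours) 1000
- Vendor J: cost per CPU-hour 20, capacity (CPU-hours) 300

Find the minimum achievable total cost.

Fill from the cheapest supplier first.
Take 300 from Vendor J at 20 → need 850 more.
Vendor 23 at 28: take 850 of its 1000 → requirement met.
Vendor 8, Vendor 22, Vendor R: unused.
Cost = 300×20 + 850×28 = 29800.

29800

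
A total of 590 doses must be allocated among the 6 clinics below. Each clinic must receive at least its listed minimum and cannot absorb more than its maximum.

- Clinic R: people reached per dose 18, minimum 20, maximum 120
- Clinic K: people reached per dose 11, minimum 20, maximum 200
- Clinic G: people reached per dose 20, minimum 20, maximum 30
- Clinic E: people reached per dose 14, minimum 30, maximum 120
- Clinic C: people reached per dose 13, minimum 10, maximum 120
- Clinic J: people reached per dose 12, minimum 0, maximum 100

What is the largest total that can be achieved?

8300

Meeting every minimum uses 20+20+20+30+10+0 = 100 doses, leaving 490.
Highest people reached per dose first: Clinic G 20 > Clinic R 18 > Clinic E 14 > Clinic C 13 > Clinic J 12 > Clinic K 11.
Clinic G takes 10 more to reach its cap of 30 — 480 left.
Clinic R: +100 to 120 (cap) — 380 left.
Give Clinic E 90 more to hit its cap of 120 — 290 left.
Clinic C takes 110 more to reach its cap of 120 — 180 left.
Clinic J: +100 to 100 (cap) — 80 left.
Only 80 left; Clinic K takes them to reach 100.
Total = 18×120 + 11×100 + 20×30 + 14×120 + 13×120 + 12×100 = 8300.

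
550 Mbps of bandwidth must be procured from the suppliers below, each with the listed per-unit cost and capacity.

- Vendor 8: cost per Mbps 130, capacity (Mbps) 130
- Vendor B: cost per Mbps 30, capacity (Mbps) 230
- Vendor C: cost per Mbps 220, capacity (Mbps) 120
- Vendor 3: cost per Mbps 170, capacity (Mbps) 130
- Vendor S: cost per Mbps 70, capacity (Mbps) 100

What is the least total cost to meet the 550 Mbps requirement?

46100

Use suppliers in increasing cost order.
Vendor B at 30: take all 230 Mbps ; 320 still needed.
Take 100 from Vendor S at 70 ; need 220 more.
Take 130 from Vendor 8 at 130 ; need 90 more.
Vendor 3 at 170: take 90 of its 130 ; requirement met.
Vendor C: unused.
Cost = 230×30 + 100×70 + 130×130 + 90×170 = 46100.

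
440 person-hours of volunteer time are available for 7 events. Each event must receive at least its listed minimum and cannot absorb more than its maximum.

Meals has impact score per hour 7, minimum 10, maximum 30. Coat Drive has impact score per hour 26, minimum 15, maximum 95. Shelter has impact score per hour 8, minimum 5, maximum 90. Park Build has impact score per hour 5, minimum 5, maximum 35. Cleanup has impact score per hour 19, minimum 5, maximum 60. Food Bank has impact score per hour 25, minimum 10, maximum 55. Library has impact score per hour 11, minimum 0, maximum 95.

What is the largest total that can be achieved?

7035

Meeting every minimum uses 10+15+5+5+5+10+0 = 50 person-hours, leaving 390.
Highest impact score per hour first: Coat Drive 26 > Food Bank 25 > Cleanup 19 > Library 11 > Shelter 8 > Meals 7 > Park Build 5.
Coat Drive takes 80 more to reach its cap of 95 — 310 left.
Food Bank takes 45 more to reach its cap of 55 — 265 left.
Give Cleanup 55 more to hit its cap of 60 — 210 left.
Give Library 95 more to hit its cap of 95 — 115 left.
Give Shelter 85 more to hit its cap of 90 — 30 left.
Meals takes 20 more to reach its cap of 30 — 10 left.
Park Build: +10 (room for 30) → 15. Pool exhausted.
Total = 7×30 + 26×95 + 8×90 + 5×15 + 19×60 + 25×55 + 11×95 = 7035.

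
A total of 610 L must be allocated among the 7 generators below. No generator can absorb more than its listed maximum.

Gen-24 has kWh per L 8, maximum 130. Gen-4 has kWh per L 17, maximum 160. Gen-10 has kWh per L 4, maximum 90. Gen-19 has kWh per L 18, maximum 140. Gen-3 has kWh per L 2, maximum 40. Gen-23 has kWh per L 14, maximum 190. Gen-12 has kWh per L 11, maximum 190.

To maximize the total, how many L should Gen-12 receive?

Order the generators by kWh per L: Gen-19 18 > Gen-4 17 > Gen-23 14 > Gen-12 11 > Gen-24 8 > Gen-10 4 > Gen-3 2.
Give Gen-19 140 to hit its cap of 140 — 470 left.
Gen-4 takes 160 to reach its cap of 160 — 310 left.
Gen-23 takes 190 to reach its cap of 190 — 120 left.
Gen-12 has room for 190 but only 120 remain, so it gets 120.

120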